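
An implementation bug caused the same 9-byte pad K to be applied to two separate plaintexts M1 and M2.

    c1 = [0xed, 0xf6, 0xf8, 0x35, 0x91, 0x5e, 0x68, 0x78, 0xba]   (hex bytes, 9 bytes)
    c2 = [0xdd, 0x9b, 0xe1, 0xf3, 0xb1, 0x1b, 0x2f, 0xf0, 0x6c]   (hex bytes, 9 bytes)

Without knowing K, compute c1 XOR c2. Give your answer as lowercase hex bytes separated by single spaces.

c1 ⊕ c2 = (M1 ⊕ K) ⊕ (M2 ⊕ K) = M1 ⊕ M2 — the shared key cancels under XOR.
237 XOR 221 =  48
246 XOR 155 = 109
248 XOR 225 =  25
 53 XOR 243 = 198
145 XOR 177 =  32
 94 XOR  27 =  69
104 XOR  47 =  71
120 XOR 240 = 136
186 XOR 108 = 214

30 6d 19 c6 20 45 47 88 d6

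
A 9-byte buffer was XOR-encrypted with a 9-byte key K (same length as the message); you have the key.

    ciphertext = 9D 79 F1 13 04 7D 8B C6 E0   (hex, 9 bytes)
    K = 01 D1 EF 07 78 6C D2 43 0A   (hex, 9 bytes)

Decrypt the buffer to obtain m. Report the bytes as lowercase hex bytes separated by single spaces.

10011101 ⊕ 00000001 = 10011100
01111001 ⊕ 11010001 = 10101000
11110001 ⊕ 11101111 = 00011110
00010011 ⊕ 00000111 = 00010100
00000100 ⊕ 01111000 = 01111100
01111101 ⊕ 01101100 = 00010001
10001011 ⊕ 11010010 = 01011001
11000110 ⊕ 01000011 = 10000101
11100000 ⊕ 00001010 = 11101010

9c a8 1e 14 7c 11 59 85 ea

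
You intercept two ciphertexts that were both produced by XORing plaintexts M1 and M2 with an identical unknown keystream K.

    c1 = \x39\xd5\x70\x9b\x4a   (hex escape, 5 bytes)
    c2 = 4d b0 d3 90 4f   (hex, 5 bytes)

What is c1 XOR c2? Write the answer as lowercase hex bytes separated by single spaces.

c1 ⊕ c2 = (M1 ⊕ K) ⊕ (M2 ⊕ K) = M1 ⊕ M2 — the shared key cancels under XOR.
39 ^ 4d = 74
d5 ^ b0 = 65
70 ^ d3 = a3
9b ^ 90 = 0b
4a ^ 4f = 05

74 65 a3 0b 05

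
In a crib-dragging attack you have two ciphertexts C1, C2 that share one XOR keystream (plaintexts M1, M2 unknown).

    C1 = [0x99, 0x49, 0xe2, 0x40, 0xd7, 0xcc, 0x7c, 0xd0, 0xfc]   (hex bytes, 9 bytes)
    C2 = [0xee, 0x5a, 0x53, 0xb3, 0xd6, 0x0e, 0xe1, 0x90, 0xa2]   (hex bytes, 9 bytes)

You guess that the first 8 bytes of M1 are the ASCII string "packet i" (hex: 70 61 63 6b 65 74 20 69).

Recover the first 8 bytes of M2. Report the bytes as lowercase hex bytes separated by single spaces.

07 72 d2 98 64 b6 bd 29

First, C1 ⊕ C2 = (M1 ⊕ K) ⊕ (M2 ⊕ K) = M1 ⊕ M2, so the key drops out. Then M2 = (M1 ⊕ M2) ⊕ M1 over the first 8 bytes.
byte 0: (99 XOR ee) XOR 70 = 77 XOR 70 = 07
byte 1: (49 XOR 5a) XOR 61 = 13 XOR 61 = 72
byte 2: (e2 XOR 53) XOR 63 = b1 XOR 63 = d2
byte 3: (40 XOR b3) XOR 6b = f3 XOR 6b = 98
byte 4: (d7 XOR d6) XOR 65 = 01 XOR 65 = 64
byte 5: (cc XOR 0e) XOR 74 = c2 XOR 74 = b6
byte 6: (7c XOR e1) XOR 20 = 9d XOR 20 = bd
byte 7: (d0 XOR 90) XOR 69 = 40 XOR 69 = 29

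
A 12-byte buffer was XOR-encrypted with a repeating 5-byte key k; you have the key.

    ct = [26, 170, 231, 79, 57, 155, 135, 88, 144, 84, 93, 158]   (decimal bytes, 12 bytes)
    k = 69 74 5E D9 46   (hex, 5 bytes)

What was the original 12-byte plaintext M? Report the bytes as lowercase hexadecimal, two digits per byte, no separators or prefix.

73deb9967ff2f306491234ea

The 5-byte key repeats, so the effective keystream is 69 74 5e d9 46 69 74 5e d9 46 69 74.
byte 0:  26 xor 105 = 115
byte 1: 170 xor 116 = 222
byte 2: 231 xor  94 = 185
byte 3:  79 xor 217 = 150
byte 4:  57 xor  70 = 127
byte 5: 155 xor 105 = 242
byte 6: 135 xor 116 = 243
byte 7:  88 xor  94 =   6
byte 8: 144 xor 217 =  73
byte 9:  84 xor  70 =  18
byte 10:  93 xor 105 =  52
byte 11: 158 xor 116 = 234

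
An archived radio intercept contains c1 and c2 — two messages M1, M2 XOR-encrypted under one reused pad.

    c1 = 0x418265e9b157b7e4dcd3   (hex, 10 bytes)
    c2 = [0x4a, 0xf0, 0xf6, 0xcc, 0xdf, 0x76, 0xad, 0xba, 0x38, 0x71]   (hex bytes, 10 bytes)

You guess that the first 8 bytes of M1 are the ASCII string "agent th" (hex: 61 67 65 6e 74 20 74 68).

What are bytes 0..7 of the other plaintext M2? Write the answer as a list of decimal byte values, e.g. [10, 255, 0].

[106, 21, 246, 75, 26, 1, 110, 54]

First, c1 ⊕ c2 = (M1 ⊕ K) ⊕ (M2 ⊕ K) = M1 ⊕ M2, so the key drops out. Then M2 = (M1 ⊕ M2) ⊕ M1 over the first 8 bytes.
byte 0: (41 ^ 4a) ^ 61 = 0b ^ 61 = 6a
byte 1: (82 ^ f0) ^ 67 = 72 ^ 67 = 15
byte 2: (65 ^ f6) ^ 65 = 93 ^ 65 = f6
byte 3: (e9 ^ cc) ^ 6e = 25 ^ 6e = 4b
byte 4: (b1 ^ df) ^ 74 = 6e ^ 74 = 1a
byte 5: (57 ^ 76) ^ 20 = 21 ^ 20 = 01
byte 6: (b7 ^ ad) ^ 74 = 1a ^ 74 = 6e
byte 7: (e4 ^ ba) ^ 68 = 5e ^ 68 = 36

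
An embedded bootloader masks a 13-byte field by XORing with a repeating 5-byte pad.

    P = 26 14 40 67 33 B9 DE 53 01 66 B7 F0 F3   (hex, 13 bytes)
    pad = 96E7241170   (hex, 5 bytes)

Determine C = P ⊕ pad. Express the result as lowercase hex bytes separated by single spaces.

The 5-byte key repeats, so the effective keystream is 96 e7 24 11 70 96 e7 24 11 70 96 e7 24.
byte 0: 26 XOR 96 = b0
byte 1: 14 XOR e7 = f3
byte 2: 40 XOR 24 = 64
byte 3: 67 XOR 11 = 76
byte 4: 33 XOR 70 = 43
byte 5: b9 XOR 96 = 2f
byte 6: de XOR e7 = 39
byte 7: 53 XOR 24 = 77
byte 8: 01 XOR 11 = 10
byte 9: 66 XOR 70 = 16
byte 10: b7 XOR 96 = 21
byte 11: f0 XOR e7 = 17
byte 12: f3 XOR 24 = d7

b0 f3 64 76 43 2f 39 77 10 16 21 17 d7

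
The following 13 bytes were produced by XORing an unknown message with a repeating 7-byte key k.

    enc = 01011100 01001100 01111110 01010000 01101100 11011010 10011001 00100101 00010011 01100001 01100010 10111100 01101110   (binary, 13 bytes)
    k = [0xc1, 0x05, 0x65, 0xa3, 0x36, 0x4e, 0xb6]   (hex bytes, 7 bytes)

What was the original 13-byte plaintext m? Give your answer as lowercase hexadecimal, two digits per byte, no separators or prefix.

9d491bf35a942fe41604c18a20

The 7-byte key repeats, so the effective keystream is c1 05 65 a3 36 4e b6 c1 05 65 a3 36 4e.
byte 0: 5c xor c1 = 9d
byte 1: 4c xor 05 = 49
byte 2: 7e xor 65 = 1b
byte 3: 50 xor a3 = f3
byte 4: 6c xor 36 = 5a
byte 5: da xor 4e = 94
byte 6: 99 xor b6 = 2f
byte 7: 25 xor c1 = e4
byte 8: 13 xor 05 = 16
byte 9: 61 xor 65 = 04
byte 10: 62 xor a3 = c1
byte 11: bc xor 36 = 8a
byte 12: 6e xor 4e = 20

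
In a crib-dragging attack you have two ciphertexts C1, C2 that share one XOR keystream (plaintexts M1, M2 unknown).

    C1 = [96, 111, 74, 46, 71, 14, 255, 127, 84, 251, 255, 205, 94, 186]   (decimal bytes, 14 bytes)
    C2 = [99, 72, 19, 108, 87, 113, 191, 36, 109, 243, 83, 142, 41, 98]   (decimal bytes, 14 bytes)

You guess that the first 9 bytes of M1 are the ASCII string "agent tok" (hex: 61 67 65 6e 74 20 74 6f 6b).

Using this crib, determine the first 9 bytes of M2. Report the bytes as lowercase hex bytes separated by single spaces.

First, C1 ⊕ C2 = (M1 ⊕ K) ⊕ (M2 ⊕ K) = M1 ⊕ M2, so the key drops out. Then M2 = (M1 ⊕ M2) ⊕ M1 over the first 9 bytes.
byte 0: (60 ⊕ 63) ⊕ 61 = 03 ⊕ 61 = 62
byte 1: (6f ⊕ 48) ⊕ 67 = 27 ⊕ 67 = 40
byte 2: (4a ⊕ 13) ⊕ 65 = 59 ⊕ 65 = 3c
byte 3: (2e ⊕ 6c) ⊕ 6e = 42 ⊕ 6e = 2c
byte 4: (47 ⊕ 57) ⊕ 74 = 10 ⊕ 74 = 64
byte 5: (0e ⊕ 71) ⊕ 20 = 7f ⊕ 20 = 5f
byte 6: (ff ⊕ bf) ⊕ 74 = 40 ⊕ 74 = 34
byte 7: (7f ⊕ 24) ⊕ 6f = 5b ⊕ 6f = 34
byte 8: (54 ⊕ 6d) ⊕ 6b = 39 ⊕ 6b = 52

62 40 3c 2c 64 5f 34 34 52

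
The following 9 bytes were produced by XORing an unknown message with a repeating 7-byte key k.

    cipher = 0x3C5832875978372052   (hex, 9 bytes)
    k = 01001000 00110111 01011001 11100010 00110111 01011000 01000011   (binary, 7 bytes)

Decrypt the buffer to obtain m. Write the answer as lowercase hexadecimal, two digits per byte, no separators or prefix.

The 7-byte key repeats, so the effective keystream is 48 37 59 e2 37 58 43 48 37.
byte 0: 00111100 ^ 01001000 = 01110100
byte 1: 01011000 ^ 00110111 = 01101111
byte 2: 00110010 ^ 01011001 = 01101011
byte 3: 10000111 ^ 11100010 = 01100101
byte 4: 01011001 ^ 00110111 = 01101110
byte 5: 01111000 ^ 01011000 = 00100000
byte 6: 00110111 ^ 01000011 = 01110100
byte 7: 00100000 ^ 01001000 = 01101000
byte 8: 01010010 ^ 00110111 = 01100101

746f6b656e20746865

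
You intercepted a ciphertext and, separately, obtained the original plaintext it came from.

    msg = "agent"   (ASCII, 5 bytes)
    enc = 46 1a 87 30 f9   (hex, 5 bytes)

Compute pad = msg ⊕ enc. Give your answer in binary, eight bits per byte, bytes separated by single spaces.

00100111 01111101 11100010 01011110 10001101

Since enc = msg ⊕ pad, XORing both sides with msg gives pad = msg ⊕ enc.
61 ^ 46 = 27
67 ^ 1a = 7d
65 ^ 87 = e2
6e ^ 30 = 5e
74 ^ f9 = 8d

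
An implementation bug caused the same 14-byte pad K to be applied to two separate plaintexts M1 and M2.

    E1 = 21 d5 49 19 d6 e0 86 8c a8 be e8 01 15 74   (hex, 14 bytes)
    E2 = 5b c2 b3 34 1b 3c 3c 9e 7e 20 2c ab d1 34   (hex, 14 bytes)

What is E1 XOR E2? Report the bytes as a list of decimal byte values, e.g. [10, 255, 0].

E1 ⊕ E2 = (M1 ⊕ K) ⊕ (M2 ⊕ K) = M1 ⊕ M2 — the shared key cancels under XOR.
 33 XOR  91 = 122
213 XOR 194 =  23
 73 XOR 179 = 250
 25 XOR  52 =  45
214 XOR  27 = 205
224 XOR  60 = 220
134 XOR  60 = 186
140 XOR 158 =  18
168 XOR 126 = 214
190 XOR  32 = 158
232 XOR  44 = 196
  1 XOR 171 = 170
 21 XOR 209 = 196
116 XOR  52 =  64

[122, 23, 250, 45, 205, 220, 186, 18, 214, 158, 196, 170, 196, 64]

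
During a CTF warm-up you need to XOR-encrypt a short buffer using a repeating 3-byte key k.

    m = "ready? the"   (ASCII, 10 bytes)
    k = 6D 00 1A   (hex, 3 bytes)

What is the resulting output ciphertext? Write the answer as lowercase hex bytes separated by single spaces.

The 3-byte key repeats, so the effective keystream is 6d 00 1a 6d 00 1a 6d 00 1a 6d.
byte 0: 72 ^ 6d = 1f
byte 1: 65 ^ 00 = 65
byte 2: 61 ^ 1a = 7b
byte 3: 64 ^ 6d = 09
byte 4: 79 ^ 00 = 79
byte 5: 3f ^ 1a = 25
byte 6: 20 ^ 6d = 4d
byte 7: 74 ^ 00 = 74
byte 8: 68 ^ 1a = 72
byte 9: 65 ^ 6d = 08

1f 65 7b 09 79 25 4d 74 72 08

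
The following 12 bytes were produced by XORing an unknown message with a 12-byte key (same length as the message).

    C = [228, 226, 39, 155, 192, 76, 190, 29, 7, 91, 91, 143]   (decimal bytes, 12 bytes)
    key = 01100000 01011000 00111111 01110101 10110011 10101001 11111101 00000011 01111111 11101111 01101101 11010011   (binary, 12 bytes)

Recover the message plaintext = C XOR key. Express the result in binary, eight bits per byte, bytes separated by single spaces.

XOR is its own inverse, so applying the key byte-wise gives the result directly.
228 ^  96 = 132
226 ^  88 = 186
 39 ^  63 =  24
155 ^ 117 = 238
192 ^ 179 = 115
 76 ^ 169 = 229
190 ^ 253 =  67
 29 ^   3 =  30
  7 ^ 127 = 120
 91 ^ 239 = 180
 91 ^ 109 =  54
143 ^ 211 =  92

10000100 10111010 00011000 11101110 01110011 11100101 01000011 00011110 01111000 10110100 00110110 01011100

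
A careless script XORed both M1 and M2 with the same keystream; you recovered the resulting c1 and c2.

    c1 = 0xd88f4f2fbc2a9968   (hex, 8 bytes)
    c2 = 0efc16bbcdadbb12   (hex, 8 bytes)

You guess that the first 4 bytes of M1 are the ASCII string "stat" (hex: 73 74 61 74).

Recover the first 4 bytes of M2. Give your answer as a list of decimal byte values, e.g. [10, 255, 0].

First, c1 ⊕ c2 = (M1 ⊕ K) ⊕ (M2 ⊕ K) = M1 ⊕ M2, so the key drops out. Then M2 = (M1 ⊕ M2) ⊕ M1 over the first 4 bytes.
byte 0: (d8 ⊕ 0e) ⊕ 73 = d6 ⊕ 73 = a5
byte 1: (8f ⊕ fc) ⊕ 74 = 73 ⊕ 74 = 07
byte 2: (4f ⊕ 16) ⊕ 61 = 59 ⊕ 61 = 38
byte 3: (2f ⊕ bb) ⊕ 74 = 94 ⊕ 74 = e0

[165, 7, 56, 224]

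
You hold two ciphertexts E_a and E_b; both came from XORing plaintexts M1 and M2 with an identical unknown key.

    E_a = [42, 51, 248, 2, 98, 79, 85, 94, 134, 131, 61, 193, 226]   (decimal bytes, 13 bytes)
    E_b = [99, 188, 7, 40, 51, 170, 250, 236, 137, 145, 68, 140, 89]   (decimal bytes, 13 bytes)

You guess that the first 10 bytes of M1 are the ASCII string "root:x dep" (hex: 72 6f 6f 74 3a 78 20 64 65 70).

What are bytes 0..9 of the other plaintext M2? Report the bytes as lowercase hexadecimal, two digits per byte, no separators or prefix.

First, E_a ⊕ E_b = (M1 ⊕ K) ⊕ (M2 ⊕ K) = M1 ⊕ M2, so the key drops out. Then M2 = (M1 ⊕ M2) ⊕ M1 over the first 10 bytes.
byte 0: (2a xor 63) xor 72 = 49 xor 72 = 3b
byte 1: (33 xor bc) xor 6f = 8f xor 6f = e0
byte 2: (f8 xor 07) xor 6f = ff xor 6f = 90
byte 3: (02 xor 28) xor 74 = 2a xor 74 = 5e
byte 4: (62 xor 33) xor 3a = 51 xor 3a = 6b
byte 5: (4f xor aa) xor 78 = e5 xor 78 = 9d
byte 6: (55 xor fa) xor 20 = af xor 20 = 8f
byte 7: (5e xor ec) xor 64 = b2 xor 64 = d6
byte 8: (86 xor 89) xor 65 = 0f xor 65 = 6a
byte 9: (83 xor 91) xor 70 = 12 xor 70 = 62

3be0905e6b9d8fd66a62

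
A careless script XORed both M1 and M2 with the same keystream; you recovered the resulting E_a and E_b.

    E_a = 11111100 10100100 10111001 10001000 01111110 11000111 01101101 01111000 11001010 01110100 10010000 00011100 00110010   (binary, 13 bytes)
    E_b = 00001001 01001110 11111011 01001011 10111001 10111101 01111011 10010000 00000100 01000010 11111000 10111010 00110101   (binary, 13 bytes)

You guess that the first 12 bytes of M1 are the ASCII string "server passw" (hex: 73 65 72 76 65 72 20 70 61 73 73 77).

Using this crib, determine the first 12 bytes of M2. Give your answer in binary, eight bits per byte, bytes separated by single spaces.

10000110 10001111 00110000 10110101 10100010 00001000 00110110 10011000 10101111 01000101 00011011 11010001

First, E_a ⊕ E_b = (M1 ⊕ K) ⊕ (M2 ⊕ K) = M1 ⊕ M2, so the key drops out. Then M2 = (M1 ⊕ M2) ⊕ M1 over the first 12 bytes.
byte 0: (fc XOR 09) XOR 73 = f5 XOR 73 = 86
byte 1: (a4 XOR 4e) XOR 65 = ea XOR 65 = 8f
byte 2: (b9 XOR fb) XOR 72 = 42 XOR 72 = 30
byte 3: (88 XOR 4b) XOR 76 = c3 XOR 76 = b5
byte 4: (7e XOR b9) XOR 65 = c7 XOR 65 = a2
byte 5: (c7 XOR bd) XOR 72 = 7a XOR 72 = 08
byte 6: (6d XOR 7b) XOR 20 = 16 XOR 20 = 36
byte 7: (78 XOR 90) XOR 70 = e8 XOR 70 = 98
byte 8: (ca XOR 04) XOR 61 = ce XOR 61 = af
byte 9: (74 XOR 42) XOR 73 = 36 XOR 73 = 45
byte 10: (90 XOR f8) XOR 73 = 68 XOR 73 = 1b
byte 11: (1c XOR ba) XOR 77 = a6 XOR 77 = d1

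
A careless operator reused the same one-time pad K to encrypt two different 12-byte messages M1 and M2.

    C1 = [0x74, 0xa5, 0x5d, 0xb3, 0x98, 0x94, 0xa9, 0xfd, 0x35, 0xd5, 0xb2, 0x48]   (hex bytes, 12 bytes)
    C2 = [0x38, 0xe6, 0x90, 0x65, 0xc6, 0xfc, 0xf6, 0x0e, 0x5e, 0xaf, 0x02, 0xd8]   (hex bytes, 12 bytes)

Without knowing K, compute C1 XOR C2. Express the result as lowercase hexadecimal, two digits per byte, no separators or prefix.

C1 ⊕ C2 = (M1 ⊕ K) ⊕ (M2 ⊕ K) = M1 ⊕ M2 — the shared key cancels under XOR.
74 ⊕ 38 = 4c
a5 ⊕ e6 = 43
5d ⊕ 90 = cd
b3 ⊕ 65 = d6
98 ⊕ c6 = 5e
94 ⊕ fc = 68
a9 ⊕ f6 = 5f
fd ⊕ 0e = f3
35 ⊕ 5e = 6b
d5 ⊕ af = 7a
b2 ⊕ 02 = b0
48 ⊕ d8 = 90

4c43cdd65e685ff36b7ab090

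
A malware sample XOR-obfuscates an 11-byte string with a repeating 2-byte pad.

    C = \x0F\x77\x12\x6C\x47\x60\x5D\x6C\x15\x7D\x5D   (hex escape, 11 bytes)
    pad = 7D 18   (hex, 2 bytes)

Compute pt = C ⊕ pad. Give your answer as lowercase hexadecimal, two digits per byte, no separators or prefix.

The 2-byte key repeats, so the effective keystream is 7d 18 7d 18 7d 18 7d 18 7d 18 7d.
byte 0: 0f xor 7d = 72
byte 1: 77 xor 18 = 6f
byte 2: 12 xor 7d = 6f
byte 3: 6c xor 18 = 74
byte 4: 47 xor 7d = 3a
byte 5: 60 xor 18 = 78
byte 6: 5d xor 7d = 20
byte 7: 6c xor 18 = 74
byte 8: 15 xor 7d = 68
byte 9: 7d xor 18 = 65
byte 10: 5d xor 7d = 20

726f6f743a782074686520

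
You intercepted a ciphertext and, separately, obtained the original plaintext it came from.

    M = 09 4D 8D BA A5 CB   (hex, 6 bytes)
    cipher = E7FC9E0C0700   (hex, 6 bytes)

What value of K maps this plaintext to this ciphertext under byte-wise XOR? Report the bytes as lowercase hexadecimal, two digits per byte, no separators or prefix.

eeb113b6a2cb

Since cipher = M ⊕ K, XORing both sides with M gives K = M ⊕ cipher.
byte 0: 00001001 XOR 11100111 = 11101110
byte 1: 01001101 XOR 11111100 = 10110001
byte 2: 10001101 XOR 10011110 = 00010011
byte 3: 10111010 XOR 00001100 = 10110110
byte 4: 10100101 XOR 00000111 = 10100010
byte 5: 11001011 XOR 00000000 = 11001011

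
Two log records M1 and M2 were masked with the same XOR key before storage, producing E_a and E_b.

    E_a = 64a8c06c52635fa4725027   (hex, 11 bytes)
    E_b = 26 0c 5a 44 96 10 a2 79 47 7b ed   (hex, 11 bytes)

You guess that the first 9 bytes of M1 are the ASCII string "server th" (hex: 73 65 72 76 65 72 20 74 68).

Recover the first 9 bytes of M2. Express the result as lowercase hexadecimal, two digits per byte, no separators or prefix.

31c1e85ea101dda95d

First, E_a ⊕ E_b = (M1 ⊕ K) ⊕ (M2 ⊕ K) = M1 ⊕ M2, so the key drops out. Then M2 = (M1 ⊕ M2) ⊕ M1 over the first 9 bytes.
byte 0: (64 ⊕ 26) ⊕ 73 = 42 ⊕ 73 = 31
byte 1: (a8 ⊕ 0c) ⊕ 65 = a4 ⊕ 65 = c1
byte 2: (c0 ⊕ 5a) ⊕ 72 = 9a ⊕ 72 = e8
byte 3: (6c ⊕ 44) ⊕ 76 = 28 ⊕ 76 = 5e
byte 4: (52 ⊕ 96) ⊕ 65 = c4 ⊕ 65 = a1
byte 5: (63 ⊕ 10) ⊕ 72 = 73 ⊕ 72 = 01
byte 6: (5f ⊕ a2) ⊕ 20 = fd ⊕ 20 = dd
byte 7: (a4 ⊕ 79) ⊕ 74 = dd ⊕ 74 = a9
byte 8: (72 ⊕ 47) ⊕ 68 = 35 ⊕ 68 = 5d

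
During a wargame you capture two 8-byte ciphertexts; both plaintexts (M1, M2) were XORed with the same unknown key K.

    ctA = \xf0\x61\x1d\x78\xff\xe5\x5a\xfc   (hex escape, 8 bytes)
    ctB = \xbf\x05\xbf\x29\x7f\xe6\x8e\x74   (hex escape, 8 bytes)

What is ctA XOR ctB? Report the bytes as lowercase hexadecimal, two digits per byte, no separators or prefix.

4f64a2518003d488

ctA ⊕ ctB = (M1 ⊕ K) ⊕ (M2 ⊕ K) = M1 ⊕ M2 — the shared key cancels under XOR.
f0 ^ bf = 4f
61 ^ 05 = 64
1d ^ bf = a2
78 ^ 29 = 51
ff ^ 7f = 80
e5 ^ e6 = 03
5a ^ 8e = d4
fc ^ 74 = 88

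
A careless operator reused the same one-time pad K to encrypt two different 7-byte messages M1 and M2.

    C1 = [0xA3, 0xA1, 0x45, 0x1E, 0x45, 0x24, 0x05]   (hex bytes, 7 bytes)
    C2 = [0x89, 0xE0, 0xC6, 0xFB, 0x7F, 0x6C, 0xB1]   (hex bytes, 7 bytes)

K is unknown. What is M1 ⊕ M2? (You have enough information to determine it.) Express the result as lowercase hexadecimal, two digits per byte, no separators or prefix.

C1 ⊕ C2 = (M1 ⊕ K) ⊕ (M2 ⊕ K) = M1 ⊕ M2 — the shared key cancels under XOR.
a3 xor 89 = 2a
a1 xor e0 = 41
45 xor c6 = 83
1e xor fb = e5
45 xor 7f = 3a
24 xor 6c = 48
05 xor b1 = b4

2a4183e53a48b4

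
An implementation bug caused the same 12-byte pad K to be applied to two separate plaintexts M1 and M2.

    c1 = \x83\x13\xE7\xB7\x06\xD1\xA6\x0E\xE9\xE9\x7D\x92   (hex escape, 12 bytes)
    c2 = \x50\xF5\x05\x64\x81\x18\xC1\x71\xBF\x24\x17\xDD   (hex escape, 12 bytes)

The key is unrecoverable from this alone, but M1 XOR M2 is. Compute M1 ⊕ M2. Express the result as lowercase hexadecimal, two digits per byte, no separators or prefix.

c1 ⊕ c2 = (M1 ⊕ K) ⊕ (M2 ⊕ K) = M1 ⊕ M2 — the shared key cancels under XOR.
10000011 XOR 01010000 = 11010011
00010011 XOR 11110101 = 11100110
11100111 XOR 00000101 = 11100010
10110111 XOR 01100100 = 11010011
00000110 XOR 10000001 = 10000111
11010001 XOR 00011000 = 11001001
10100110 XOR 11000001 = 01100111
00001110 XOR 01110001 = 01111111
11101001 XOR 10111111 = 01010110
11101001 XOR 00100100 = 11001101
01111101 XOR 00010111 = 01101010
10010010 XOR 11011101 = 01001111

d3e6e2d387c9677f56cd6a4f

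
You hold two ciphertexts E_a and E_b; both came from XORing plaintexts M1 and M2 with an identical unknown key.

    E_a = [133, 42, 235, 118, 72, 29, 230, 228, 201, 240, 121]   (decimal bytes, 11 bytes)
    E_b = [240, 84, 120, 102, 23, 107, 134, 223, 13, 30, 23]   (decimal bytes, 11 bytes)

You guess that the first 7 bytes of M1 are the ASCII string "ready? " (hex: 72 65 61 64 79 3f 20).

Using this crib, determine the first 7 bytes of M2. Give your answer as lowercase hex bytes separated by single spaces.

First, E_a ⊕ E_b = (M1 ⊕ K) ⊕ (M2 ⊕ K) = M1 ⊕ M2, so the key drops out. Then M2 = (M1 ⊕ M2) ⊕ M1 over the first 7 bytes.
byte 0: (85 xor f0) xor 72 = 75 xor 72 = 07
byte 1: (2a xor 54) xor 65 = 7e xor 65 = 1b
byte 2: (eb xor 78) xor 61 = 93 xor 61 = f2
byte 3: (76 xor 66) xor 64 = 10 xor 64 = 74
byte 4: (48 xor 17) xor 79 = 5f xor 79 = 26
byte 5: (1d xor 6b) xor 3f = 76 xor 3f = 49
byte 6: (e6 xor 86) xor 20 = 60 xor 20 = 40

07 1b f2 74 26 49 40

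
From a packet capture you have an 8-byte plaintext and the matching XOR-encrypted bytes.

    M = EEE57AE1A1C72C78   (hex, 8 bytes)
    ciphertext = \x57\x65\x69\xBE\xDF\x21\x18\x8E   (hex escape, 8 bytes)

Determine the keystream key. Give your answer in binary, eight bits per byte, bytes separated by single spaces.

10111001 10000000 00010011 01011111 01111110 11100110 00110100 11110110

Since ciphertext = M ⊕ key, XORing both sides with M gives key = M ⊕ ciphertext.
ee ^ 57 = b9
e5 ^ 65 = 80
7a ^ 69 = 13
e1 ^ be = 5f
a1 ^ df = 7e
c7 ^ 21 = e6
2c ^ 18 = 34
78 ^ 8e = f6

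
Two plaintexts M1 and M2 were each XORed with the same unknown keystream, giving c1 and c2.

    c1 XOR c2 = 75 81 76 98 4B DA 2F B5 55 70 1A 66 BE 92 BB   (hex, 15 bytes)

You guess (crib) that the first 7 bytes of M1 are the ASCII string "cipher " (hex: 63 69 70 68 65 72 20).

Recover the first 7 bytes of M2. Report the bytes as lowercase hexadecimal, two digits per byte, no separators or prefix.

Since c1 ⊕ c2 = M1 ⊕ M2, XORing with the guessed M1 bytes yields the corresponding M2 bytes: M2 = (c1 ⊕ c2) ⊕ M1.
75 XOR 63 = 16
81 XOR 69 = e8
76 XOR 70 = 06
98 XOR 68 = f0
4b XOR 65 = 2e
da XOR 72 = a8
2f XOR 20 = 0f

16e806f02ea80f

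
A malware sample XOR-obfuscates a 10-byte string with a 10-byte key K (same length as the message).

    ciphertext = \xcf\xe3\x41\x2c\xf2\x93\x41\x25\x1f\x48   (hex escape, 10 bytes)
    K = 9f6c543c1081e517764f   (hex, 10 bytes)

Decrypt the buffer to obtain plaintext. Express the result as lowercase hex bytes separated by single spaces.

50 8f 15 10 e2 12 a4 32 69 07

XOR is its own inverse, so applying the key byte-wise gives the result directly.
byte 0: 11001111 ^ 10011111 = 01010000
byte 1: 11100011 ^ 01101100 = 10001111
byte 2: 01000001 ^ 01010100 = 00010101
byte 3: 00101100 ^ 00111100 = 00010000
byte 4: 11110010 ^ 00010000 = 11100010
byte 5: 10010011 ^ 10000001 = 00010010
byte 6: 01000001 ^ 11100101 = 10100100
byte 7: 00100101 ^ 00010111 = 00110010
byte 8: 00011111 ^ 01110110 = 01101001
byte 9: 01001000 ^ 01001111 = 00000111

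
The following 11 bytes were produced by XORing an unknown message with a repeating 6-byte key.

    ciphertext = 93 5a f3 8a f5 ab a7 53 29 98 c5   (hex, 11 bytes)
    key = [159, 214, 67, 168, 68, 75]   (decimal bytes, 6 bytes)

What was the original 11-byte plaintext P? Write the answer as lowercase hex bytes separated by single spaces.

The 6-byte key repeats, so the effective keystream is 9f d6 43 a8 44 4b 9f d6 43 a8 44.
byte 0: 93 xor 9f = 0c
byte 1: 5a xor d6 = 8c
byte 2: f3 xor 43 = b0
byte 3: 8a xor a8 = 22
byte 4: f5 xor 44 = b1
byte 5: ab xor 4b = e0
byte 6: a7 xor 9f = 38
byte 7: 53 xor d6 = 85
byte 8: 29 xor 43 = 6a
byte 9: 98 xor a8 = 30
byte 10: c5 xor 44 = 81

0c 8c b0 22 b1 e0 38 85 6a 30 81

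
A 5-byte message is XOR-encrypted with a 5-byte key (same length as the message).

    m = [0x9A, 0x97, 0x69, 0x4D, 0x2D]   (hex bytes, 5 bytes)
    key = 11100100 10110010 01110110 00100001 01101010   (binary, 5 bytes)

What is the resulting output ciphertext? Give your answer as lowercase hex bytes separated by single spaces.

154 XOR 228 = 126
151 XOR 178 =  37
105 XOR 118 =  31
 77 XOR  33 = 108
 45 XOR 106 =  71

7e 25 1f 6c 47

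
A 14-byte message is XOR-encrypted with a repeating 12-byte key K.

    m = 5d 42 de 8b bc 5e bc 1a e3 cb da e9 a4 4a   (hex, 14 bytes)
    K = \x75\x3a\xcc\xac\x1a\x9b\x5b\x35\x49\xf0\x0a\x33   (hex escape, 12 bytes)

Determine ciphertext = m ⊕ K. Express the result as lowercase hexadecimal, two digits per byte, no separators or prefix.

The 12-byte key repeats, so the effective keystream is 75 3a cc ac 1a 9b 5b 35 49 f0 0a 33 75 3a.
byte 0: 5d XOR 75 = 28
byte 1: 42 XOR 3a = 78
byte 2: de XOR cc = 12
byte 3: 8b XOR ac = 27
byte 4: bc XOR 1a = a6
byte 5: 5e XOR 9b = c5
byte 6: bc XOR 5b = e7
byte 7: 1a XOR 35 = 2f
byte 8: e3 XOR 49 = aa
byte 9: cb XOR f0 = 3b
byte 10: da XOR 0a = d0
byte 11: e9 XOR 33 = da
byte 12: a4 XOR 75 = d1
byte 13: 4a XOR 3a = 70

28781227a6c5e72faa3bd0dad170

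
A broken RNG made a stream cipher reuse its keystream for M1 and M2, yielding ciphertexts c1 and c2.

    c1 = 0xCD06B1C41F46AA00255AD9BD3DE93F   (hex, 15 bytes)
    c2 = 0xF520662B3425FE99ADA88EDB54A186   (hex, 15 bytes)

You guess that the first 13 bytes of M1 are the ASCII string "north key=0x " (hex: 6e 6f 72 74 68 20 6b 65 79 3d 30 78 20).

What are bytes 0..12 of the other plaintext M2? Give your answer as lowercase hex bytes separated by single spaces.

56 49 a5 9b 43 43 3f fc f1 cf 67 1e 49

First, c1 ⊕ c2 = (M1 ⊕ K) ⊕ (M2 ⊕ K) = M1 ⊕ M2, so the key drops out. Then M2 = (M1 ⊕ M2) ⊕ M1 over the first 13 bytes.
byte 0: (cd ⊕ f5) ⊕ 6e = 38 ⊕ 6e = 56
byte 1: (06 ⊕ 20) ⊕ 6f = 26 ⊕ 6f = 49
byte 2: (b1 ⊕ 66) ⊕ 72 = d7 ⊕ 72 = a5
byte 3: (c4 ⊕ 2b) ⊕ 74 = ef ⊕ 74 = 9b
byte 4: (1f ⊕ 34) ⊕ 68 = 2b ⊕ 68 = 43
byte 5: (46 ⊕ 25) ⊕ 20 = 63 ⊕ 20 = 43
byte 6: (aa ⊕ fe) ⊕ 6b = 54 ⊕ 6b = 3f
byte 7: (00 ⊕ 99) ⊕ 65 = 99 ⊕ 65 = fc
byte 8: (25 ⊕ ad) ⊕ 79 = 88 ⊕ 79 = f1
byte 9: (5a ⊕ a8) ⊕ 3d = f2 ⊕ 3d = cf
byte 10: (d9 ⊕ 8e) ⊕ 30 = 57 ⊕ 30 = 67
byte 11: (bd ⊕ db) ⊕ 78 = 66 ⊕ 78 = 1e
byte 12: (3d ⊕ 54) ⊕ 20 = 69 ⊕ 20 = 49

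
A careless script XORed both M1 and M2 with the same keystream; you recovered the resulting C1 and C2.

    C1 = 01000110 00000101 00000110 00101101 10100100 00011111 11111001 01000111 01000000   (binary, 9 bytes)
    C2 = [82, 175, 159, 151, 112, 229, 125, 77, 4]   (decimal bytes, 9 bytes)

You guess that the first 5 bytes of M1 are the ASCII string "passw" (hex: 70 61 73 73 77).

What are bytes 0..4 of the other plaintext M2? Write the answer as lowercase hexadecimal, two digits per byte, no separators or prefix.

First, C1 ⊕ C2 = (M1 ⊕ K) ⊕ (M2 ⊕ K) = M1 ⊕ M2, so the key drops out. Then M2 = (M1 ⊕ M2) ⊕ M1 over the first 5 bytes.
byte 0: (46 XOR 52) XOR 70 = 14 XOR 70 = 64
byte 1: (05 XOR af) XOR 61 = aa XOR 61 = cb
byte 2: (06 XOR 9f) XOR 73 = 99 XOR 73 = ea
byte 3: (2d XOR 97) XOR 73 = ba XOR 73 = c9
byte 4: (a4 XOR 70) XOR 77 = d4 XOR 77 = a3

64cbeac9a3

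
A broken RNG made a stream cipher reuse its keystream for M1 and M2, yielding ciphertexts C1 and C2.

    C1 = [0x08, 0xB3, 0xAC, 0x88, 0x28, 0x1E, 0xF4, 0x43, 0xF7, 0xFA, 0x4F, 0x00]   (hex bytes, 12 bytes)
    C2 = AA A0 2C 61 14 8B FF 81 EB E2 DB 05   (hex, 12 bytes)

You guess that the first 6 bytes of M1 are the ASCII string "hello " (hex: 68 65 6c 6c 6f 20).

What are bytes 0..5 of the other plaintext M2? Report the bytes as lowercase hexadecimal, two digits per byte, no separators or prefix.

First, C1 ⊕ C2 = (M1 ⊕ K) ⊕ (M2 ⊕ K) = M1 ⊕ M2, so the key drops out. Then M2 = (M1 ⊕ M2) ⊕ M1 over the first 6 bytes.
byte 0: (08 ⊕ aa) ⊕ 68 = a2 ⊕ 68 = ca
byte 1: (b3 ⊕ a0) ⊕ 65 = 13 ⊕ 65 = 76
byte 2: (ac ⊕ 2c) ⊕ 6c = 80 ⊕ 6c = ec
byte 3: (88 ⊕ 61) ⊕ 6c = e9 ⊕ 6c = 85
byte 4: (28 ⊕ 14) ⊕ 6f = 3c ⊕ 6f = 53
byte 5: (1e ⊕ 8b) ⊕ 20 = 95 ⊕ 20 = b5

ca76ec8553b5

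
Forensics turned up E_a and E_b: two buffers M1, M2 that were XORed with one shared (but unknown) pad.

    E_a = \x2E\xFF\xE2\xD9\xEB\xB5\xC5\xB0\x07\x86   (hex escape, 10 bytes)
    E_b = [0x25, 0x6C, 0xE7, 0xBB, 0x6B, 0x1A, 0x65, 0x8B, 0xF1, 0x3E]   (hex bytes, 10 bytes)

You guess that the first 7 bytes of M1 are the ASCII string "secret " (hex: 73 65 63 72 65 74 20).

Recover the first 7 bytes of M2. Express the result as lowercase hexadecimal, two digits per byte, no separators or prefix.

First, E_a ⊕ E_b = (M1 ⊕ K) ⊕ (M2 ⊕ K) = M1 ⊕ M2, so the key drops out. Then M2 = (M1 ⊕ M2) ⊕ M1 over the first 7 bytes.
byte 0: (2e ^ 25) ^ 73 = 0b ^ 73 = 78
byte 1: (ff ^ 6c) ^ 65 = 93 ^ 65 = f6
byte 2: (e2 ^ e7) ^ 63 = 05 ^ 63 = 66
byte 3: (d9 ^ bb) ^ 72 = 62 ^ 72 = 10
byte 4: (eb ^ 6b) ^ 65 = 80 ^ 65 = e5
byte 5: (b5 ^ 1a) ^ 74 = af ^ 74 = db
byte 6: (c5 ^ 65) ^ 20 = a0 ^ 20 = 80

78f66610e5db80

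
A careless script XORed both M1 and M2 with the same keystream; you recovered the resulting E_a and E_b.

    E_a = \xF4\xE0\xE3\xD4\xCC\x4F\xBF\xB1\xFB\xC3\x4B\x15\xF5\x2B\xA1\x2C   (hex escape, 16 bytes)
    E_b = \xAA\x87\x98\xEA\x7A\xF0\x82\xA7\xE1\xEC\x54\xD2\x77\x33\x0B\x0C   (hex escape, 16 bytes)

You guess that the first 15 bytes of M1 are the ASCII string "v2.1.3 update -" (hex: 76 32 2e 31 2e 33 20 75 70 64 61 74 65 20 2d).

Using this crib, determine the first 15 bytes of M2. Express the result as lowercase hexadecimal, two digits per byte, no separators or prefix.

First, E_a ⊕ E_b = (M1 ⊕ K) ⊕ (M2 ⊕ K) = M1 ⊕ M2, so the key drops out. Then M2 = (M1 ⊕ M2) ⊕ M1 over the first 15 bytes.
byte 0: (f4 ⊕ aa) ⊕ 76 = 5e ⊕ 76 = 28
byte 1: (e0 ⊕ 87) ⊕ 32 = 67 ⊕ 32 = 55
byte 2: (e3 ⊕ 98) ⊕ 2e = 7b ⊕ 2e = 55
byte 3: (d4 ⊕ ea) ⊕ 31 = 3e ⊕ 31 = 0f
byte 4: (cc ⊕ 7a) ⊕ 2e = b6 ⊕ 2e = 98
byte 5: (4f ⊕ f0) ⊕ 33 = bf ⊕ 33 = 8c
byte 6: (bf ⊕ 82) ⊕ 20 = 3d ⊕ 20 = 1d
byte 7: (b1 ⊕ a7) ⊕ 75 = 16 ⊕ 75 = 63
byte 8: (fb ⊕ e1) ⊕ 70 = 1a ⊕ 70 = 6a
byte 9: (c3 ⊕ ec) ⊕ 64 = 2f ⊕ 64 = 4b
byte 10: (4b ⊕ 54) ⊕ 61 = 1f ⊕ 61 = 7e
byte 11: (15 ⊕ d2) ⊕ 74 = c7 ⊕ 74 = b3
byte 12: (f5 ⊕ 77) ⊕ 65 = 82 ⊕ 65 = e7
byte 13: (2b ⊕ 33) ⊕ 20 = 18 ⊕ 20 = 38
byte 14: (a1 ⊕ 0b) ⊕ 2d = aa ⊕ 2d = 87

2855550f988c1d636a4b7eb3e73887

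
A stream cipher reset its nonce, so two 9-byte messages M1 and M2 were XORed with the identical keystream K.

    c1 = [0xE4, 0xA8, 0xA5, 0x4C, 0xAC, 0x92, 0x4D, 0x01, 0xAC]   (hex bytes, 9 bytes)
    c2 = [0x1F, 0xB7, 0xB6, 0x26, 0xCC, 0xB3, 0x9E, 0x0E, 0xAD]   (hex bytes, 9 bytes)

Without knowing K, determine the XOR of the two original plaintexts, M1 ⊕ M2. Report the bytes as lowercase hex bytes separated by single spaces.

fb 1f 13 6a 60 21 d3 0f 01

c1 ⊕ c2 = (M1 ⊕ K) ⊕ (M2 ⊕ K) = M1 ⊕ M2 — the shared key cancels under XOR.
11100100 xor 00011111 = 11111011
10101000 xor 10110111 = 00011111
10100101 xor 10110110 = 00010011
01001100 xor 00100110 = 01101010
10101100 xor 11001100 = 01100000
10010010 xor 10110011 = 00100001
01001101 xor 10011110 = 11010011
00000001 xor 00001110 = 00001111
10101100 xor 10101101 = 00000001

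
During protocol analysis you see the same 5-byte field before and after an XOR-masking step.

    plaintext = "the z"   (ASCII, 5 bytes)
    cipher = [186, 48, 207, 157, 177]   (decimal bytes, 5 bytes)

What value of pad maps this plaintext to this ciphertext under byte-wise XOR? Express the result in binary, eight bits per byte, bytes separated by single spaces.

Since cipher = plaintext ⊕ pad, XORing both sides with plaintext gives pad = plaintext ⊕ cipher.
74 ^ ba = ce
68 ^ 30 = 58
65 ^ cf = aa
20 ^ 9d = bd
7a ^ b1 = cb

11001110 01011000 10101010 10111101 11001011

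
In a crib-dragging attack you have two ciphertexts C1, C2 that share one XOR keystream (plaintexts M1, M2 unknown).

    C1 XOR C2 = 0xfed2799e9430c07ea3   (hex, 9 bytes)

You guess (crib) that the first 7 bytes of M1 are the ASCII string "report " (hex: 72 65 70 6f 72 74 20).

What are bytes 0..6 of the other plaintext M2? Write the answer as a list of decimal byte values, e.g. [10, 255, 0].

Since C1 ⊕ C2 = M1 ⊕ M2, XORing with the guessed M1 bytes yields the corresponding M2 bytes: M2 = (C1 ⊕ C2) ⊕ M1.
byte 0: fe ^ 72 = 8c
byte 1: d2 ^ 65 = b7
byte 2: 79 ^ 70 = 09
byte 3: 9e ^ 6f = f1
byte 4: 94 ^ 72 = e6
byte 5: 30 ^ 74 = 44
byte 6: c0 ^ 20 = e0

[140, 183, 9, 241, 230, 68, 224]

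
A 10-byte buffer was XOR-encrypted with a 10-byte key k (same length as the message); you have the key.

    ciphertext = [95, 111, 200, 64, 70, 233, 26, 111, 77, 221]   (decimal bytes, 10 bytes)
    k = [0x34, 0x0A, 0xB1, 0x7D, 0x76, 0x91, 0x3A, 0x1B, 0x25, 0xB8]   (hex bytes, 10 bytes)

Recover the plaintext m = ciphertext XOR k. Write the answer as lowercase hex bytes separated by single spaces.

5f ⊕ 34 = 6b
6f ⊕ 0a = 65
c8 ⊕ b1 = 79
40 ⊕ 7d = 3d
46 ⊕ 76 = 30
e9 ⊕ 91 = 78
1a ⊕ 3a = 20
6f ⊕ 1b = 74
4d ⊕ 25 = 68
dd ⊕ b8 = 65

6b 65 79 3d 30 78 20 74 68 65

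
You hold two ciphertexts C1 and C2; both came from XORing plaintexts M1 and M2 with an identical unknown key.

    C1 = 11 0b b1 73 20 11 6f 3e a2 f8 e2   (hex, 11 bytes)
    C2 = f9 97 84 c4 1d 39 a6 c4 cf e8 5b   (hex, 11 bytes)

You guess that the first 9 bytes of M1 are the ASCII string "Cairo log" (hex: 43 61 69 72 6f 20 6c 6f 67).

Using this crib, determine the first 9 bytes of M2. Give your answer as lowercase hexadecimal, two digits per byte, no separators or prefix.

First, C1 ⊕ C2 = (M1 ⊕ K) ⊕ (M2 ⊕ K) = M1 ⊕ M2, so the key drops out. Then M2 = (M1 ⊕ M2) ⊕ M1 over the first 9 bytes.
byte 0: (11 XOR f9) XOR 43 = e8 XOR 43 = ab
byte 1: (0b XOR 97) XOR 61 = 9c XOR 61 = fd
byte 2: (b1 XOR 84) XOR 69 = 35 XOR 69 = 5c
byte 3: (73 XOR c4) XOR 72 = b7 XOR 72 = c5
byte 4: (20 XOR 1d) XOR 6f = 3d XOR 6f = 52
byte 5: (11 XOR 39) XOR 20 = 28 XOR 20 = 08
byte 6: (6f XOR a6) XOR 6c = c9 XOR 6c = a5
byte 7: (3e XOR c4) XOR 6f = fa XOR 6f = 95
byte 8: (a2 XOR cf) XOR 67 = 6d XOR 67 = 0a

abfd5cc55208a5950a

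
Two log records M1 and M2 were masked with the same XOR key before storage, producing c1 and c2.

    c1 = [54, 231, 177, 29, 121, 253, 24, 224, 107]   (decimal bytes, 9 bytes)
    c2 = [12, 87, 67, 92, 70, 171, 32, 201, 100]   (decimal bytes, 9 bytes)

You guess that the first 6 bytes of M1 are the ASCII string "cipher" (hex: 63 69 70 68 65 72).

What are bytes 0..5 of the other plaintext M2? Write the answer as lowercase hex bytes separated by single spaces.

59 d9 82 29 5a 24

First, c1 ⊕ c2 = (M1 ⊕ K) ⊕ (M2 ⊕ K) = M1 ⊕ M2, so the key drops out. Then M2 = (M1 ⊕ M2) ⊕ M1 over the first 6 bytes.
byte 0: (36 ^ 0c) ^ 63 = 3a ^ 63 = 59
byte 1: (e7 ^ 57) ^ 69 = b0 ^ 69 = d9
byte 2: (b1 ^ 43) ^ 70 = f2 ^ 70 = 82
byte 3: (1d ^ 5c) ^ 68 = 41 ^ 68 = 29
byte 4: (79 ^ 46) ^ 65 = 3f ^ 65 = 5a
byte 5: (fd ^ ab) ^ 72 = 56 ^ 72 = 24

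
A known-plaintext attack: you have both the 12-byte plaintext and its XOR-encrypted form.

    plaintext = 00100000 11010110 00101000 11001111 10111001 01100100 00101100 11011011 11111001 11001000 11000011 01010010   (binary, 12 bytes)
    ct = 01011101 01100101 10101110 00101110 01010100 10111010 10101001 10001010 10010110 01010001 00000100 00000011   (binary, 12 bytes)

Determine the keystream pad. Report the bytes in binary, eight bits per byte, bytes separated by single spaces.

01111101 10110011 10000110 11100001 11101101 11011110 10000101 01010001 01101111 10011001 11000111 01010001

Since ct = plaintext ⊕ pad, XORing both sides with plaintext gives pad = plaintext ⊕ ct.
byte 0: 20 XOR 5d = 7d
byte 1: d6 XOR 65 = b3
byte 2: 28 XOR ae = 86
byte 3: cf XOR 2e = e1
byte 4: b9 XOR 54 = ed
byte 5: 64 XOR ba = de
byte 6: 2c XOR a9 = 85
byte 7: db XOR 8a = 51
byte 8: f9 XOR 96 = 6f
byte 9: c8 XOR 51 = 99
byte 10: c3 XOR 04 = c7
byte 11: 52 XOR 03 = 51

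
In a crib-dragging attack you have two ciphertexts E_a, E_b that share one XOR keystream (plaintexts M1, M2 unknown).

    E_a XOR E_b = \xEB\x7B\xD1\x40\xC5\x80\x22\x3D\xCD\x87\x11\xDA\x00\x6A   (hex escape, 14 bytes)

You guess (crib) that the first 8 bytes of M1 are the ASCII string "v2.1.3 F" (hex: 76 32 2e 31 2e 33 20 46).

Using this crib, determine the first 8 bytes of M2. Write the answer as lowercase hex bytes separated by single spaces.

Since E_a ⊕ E_b = M1 ⊕ M2, XORing with the guessed M1 bytes yields the corresponding M2 bytes: M2 = (E_a ⊕ E_b) ⊕ M1.
eb ^ 76 = 9d
7b ^ 32 = 49
d1 ^ 2e = ff
40 ^ 31 = 71
c5 ^ 2e = eb
80 ^ 33 = b3
22 ^ 20 = 02
3d ^ 46 = 7b

9d 49 ff 71 eb b3 02 7b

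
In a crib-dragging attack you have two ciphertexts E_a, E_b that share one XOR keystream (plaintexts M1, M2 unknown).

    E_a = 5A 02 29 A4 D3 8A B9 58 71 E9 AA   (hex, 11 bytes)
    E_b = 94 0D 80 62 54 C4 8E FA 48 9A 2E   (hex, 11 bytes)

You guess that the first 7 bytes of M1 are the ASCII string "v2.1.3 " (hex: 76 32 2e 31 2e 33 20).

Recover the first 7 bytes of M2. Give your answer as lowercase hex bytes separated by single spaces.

b8 3d 87 f7 a9 7d 17

First, E_a ⊕ E_b = (M1 ⊕ K) ⊕ (M2 ⊕ K) = M1 ⊕ M2, so the key drops out. Then M2 = (M1 ⊕ M2) ⊕ M1 over the first 7 bytes.
byte 0: (5a xor 94) xor 76 = ce xor 76 = b8
byte 1: (02 xor 0d) xor 32 = 0f xor 32 = 3d
byte 2: (29 xor 80) xor 2e = a9 xor 2e = 87
byte 3: (a4 xor 62) xor 31 = c6 xor 31 = f7
byte 4: (d3 xor 54) xor 2e = 87 xor 2e = a9
byte 5: (8a xor c4) xor 33 = 4e xor 33 = 7d
byte 6: (b9 xor 8e) xor 20 = 37 xor 20 = 17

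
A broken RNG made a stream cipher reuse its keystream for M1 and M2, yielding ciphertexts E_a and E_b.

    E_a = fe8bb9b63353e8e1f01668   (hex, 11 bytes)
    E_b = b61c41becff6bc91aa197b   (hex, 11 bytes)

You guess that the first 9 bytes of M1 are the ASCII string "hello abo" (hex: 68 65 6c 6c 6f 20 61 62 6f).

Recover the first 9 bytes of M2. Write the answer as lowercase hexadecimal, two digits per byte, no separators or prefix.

First, E_a ⊕ E_b = (M1 ⊕ K) ⊕ (M2 ⊕ K) = M1 ⊕ M2, so the key drops out. Then M2 = (M1 ⊕ M2) ⊕ M1 over the first 9 bytes.
byte 0: (fe ⊕ b6) ⊕ 68 = 48 ⊕ 68 = 20
byte 1: (8b ⊕ 1c) ⊕ 65 = 97 ⊕ 65 = f2
byte 2: (b9 ⊕ 41) ⊕ 6c = f8 ⊕ 6c = 94
byte 3: (b6 ⊕ be) ⊕ 6c = 08 ⊕ 6c = 64
byte 4: (33 ⊕ cf) ⊕ 6f = fc ⊕ 6f = 93
byte 5: (53 ⊕ f6) ⊕ 20 = a5 ⊕ 20 = 85
byte 6: (e8 ⊕ bc) ⊕ 61 = 54 ⊕ 61 = 35
byte 7: (e1 ⊕ 91) ⊕ 62 = 70 ⊕ 62 = 12
byte 8: (f0 ⊕ aa) ⊕ 6f = 5a ⊕ 6f = 35

20f294649385351235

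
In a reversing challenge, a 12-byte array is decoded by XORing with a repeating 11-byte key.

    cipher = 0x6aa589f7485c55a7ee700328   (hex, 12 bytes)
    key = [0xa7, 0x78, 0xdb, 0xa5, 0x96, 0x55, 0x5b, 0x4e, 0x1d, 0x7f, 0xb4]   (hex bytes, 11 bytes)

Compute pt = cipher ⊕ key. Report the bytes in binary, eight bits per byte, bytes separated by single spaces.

11001101 11011101 01010010 01010010 11011110 00001001 00001110 11101001 11110011 00001111 10110111 10001111

The 11-byte key repeats, so the effective keystream is a7 78 db a5 96 55 5b 4e 1d 7f b4 a7.
byte 0: 6a ^ a7 = cd
byte 1: a5 ^ 78 = dd
byte 2: 89 ^ db = 52
byte 3: f7 ^ a5 = 52
byte 4: 48 ^ 96 = de
byte 5: 5c ^ 55 = 09
byte 6: 55 ^ 5b = 0e
byte 7: a7 ^ 4e = e9
byte 8: ee ^ 1d = f3
byte 9: 70 ^ 7f = 0f
byte 10: 03 ^ b4 = b7
byte 11: 28 ^ a7 = 8f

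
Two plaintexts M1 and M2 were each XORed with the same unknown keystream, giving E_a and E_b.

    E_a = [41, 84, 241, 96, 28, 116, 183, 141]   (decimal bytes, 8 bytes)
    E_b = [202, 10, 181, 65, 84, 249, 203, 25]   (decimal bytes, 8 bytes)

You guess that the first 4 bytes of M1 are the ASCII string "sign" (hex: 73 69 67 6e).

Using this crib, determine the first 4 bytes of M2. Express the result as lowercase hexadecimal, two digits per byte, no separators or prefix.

9037234f

First, E_a ⊕ E_b = (M1 ⊕ K) ⊕ (M2 ⊕ K) = M1 ⊕ M2, so the key drops out. Then M2 = (M1 ⊕ M2) ⊕ M1 over the first 4 bytes.
byte 0: (29 XOR ca) XOR 73 = e3 XOR 73 = 90
byte 1: (54 XOR 0a) XOR 69 = 5e XOR 69 = 37
byte 2: (f1 XOR b5) XOR 67 = 44 XOR 67 = 23
byte 3: (60 XOR 41) XOR 6e = 21 XOR 6e = 4f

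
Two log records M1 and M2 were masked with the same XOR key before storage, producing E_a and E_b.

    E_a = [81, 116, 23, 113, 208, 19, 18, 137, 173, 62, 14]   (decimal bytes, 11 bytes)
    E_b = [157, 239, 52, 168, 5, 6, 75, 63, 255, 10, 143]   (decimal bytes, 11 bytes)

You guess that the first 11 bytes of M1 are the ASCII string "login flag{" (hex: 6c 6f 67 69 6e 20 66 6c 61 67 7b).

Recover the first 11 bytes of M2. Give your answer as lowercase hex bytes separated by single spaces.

a0 f4 44 b0 bb 35 3f da 33 53 fa

First, E_a ⊕ E_b = (M1 ⊕ K) ⊕ (M2 ⊕ K) = M1 ⊕ M2, so the key drops out. Then M2 = (M1 ⊕ M2) ⊕ M1 over the first 11 bytes.
byte 0: (51 ^ 9d) ^ 6c = cc ^ 6c = a0
byte 1: (74 ^ ef) ^ 6f = 9b ^ 6f = f4
byte 2: (17 ^ 34) ^ 67 = 23 ^ 67 = 44
byte 3: (71 ^ a8) ^ 69 = d9 ^ 69 = b0
byte 4: (d0 ^ 05) ^ 6e = d5 ^ 6e = bb
byte 5: (13 ^ 06) ^ 20 = 15 ^ 20 = 35
byte 6: (12 ^ 4b) ^ 66 = 59 ^ 66 = 3f
byte 7: (89 ^ 3f) ^ 6c = b6 ^ 6c = da
byte 8: (ad ^ ff) ^ 61 = 52 ^ 61 = 33
byte 9: (3e ^ 0a) ^ 67 = 34 ^ 67 = 53
byte 10: (0e ^ 8f) ^ 7b = 81 ^ 7b = fa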